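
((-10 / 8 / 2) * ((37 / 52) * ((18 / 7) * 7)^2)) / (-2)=14985 / 208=72.04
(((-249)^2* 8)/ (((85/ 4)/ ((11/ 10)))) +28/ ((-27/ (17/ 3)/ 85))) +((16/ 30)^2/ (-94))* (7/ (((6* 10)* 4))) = 203672326946/ 8089875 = 25176.20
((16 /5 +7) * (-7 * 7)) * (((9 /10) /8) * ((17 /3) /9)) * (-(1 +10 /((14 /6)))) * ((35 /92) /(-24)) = -523957 /176640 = -2.97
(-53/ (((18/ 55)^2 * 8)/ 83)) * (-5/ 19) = 66534875/ 49248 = 1351.02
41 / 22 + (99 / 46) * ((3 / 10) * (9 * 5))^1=31289 / 1012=30.92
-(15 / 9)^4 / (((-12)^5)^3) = 625 / 1247968747541495808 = 0.00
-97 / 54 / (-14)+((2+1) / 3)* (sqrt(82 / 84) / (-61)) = 97 / 756 -sqrt(1722) / 2562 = 0.11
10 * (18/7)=180/7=25.71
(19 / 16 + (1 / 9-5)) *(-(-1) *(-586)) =156169 / 72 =2169.01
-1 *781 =-781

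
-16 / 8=-2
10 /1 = 10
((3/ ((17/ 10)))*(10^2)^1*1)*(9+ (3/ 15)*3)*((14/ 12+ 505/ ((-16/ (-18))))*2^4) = 262329600/ 17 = 15431152.94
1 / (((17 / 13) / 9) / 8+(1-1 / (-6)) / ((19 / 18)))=17784 / 19979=0.89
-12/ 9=-4/ 3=-1.33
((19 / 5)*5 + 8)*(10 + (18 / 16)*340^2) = 3511620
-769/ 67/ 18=-769/ 1206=-0.64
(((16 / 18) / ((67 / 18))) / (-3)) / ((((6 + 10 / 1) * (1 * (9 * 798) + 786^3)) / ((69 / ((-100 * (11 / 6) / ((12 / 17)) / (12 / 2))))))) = 46 / 2816674872825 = 0.00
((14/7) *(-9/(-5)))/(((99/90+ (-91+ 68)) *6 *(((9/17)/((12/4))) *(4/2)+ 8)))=-17/5183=-0.00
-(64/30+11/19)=-773/285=-2.71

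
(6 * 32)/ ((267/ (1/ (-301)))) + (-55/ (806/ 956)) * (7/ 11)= -448205762/ 10795967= -41.52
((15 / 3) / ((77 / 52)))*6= 20.26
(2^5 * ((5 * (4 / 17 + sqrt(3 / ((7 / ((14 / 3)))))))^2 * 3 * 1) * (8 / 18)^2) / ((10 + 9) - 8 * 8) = -28.66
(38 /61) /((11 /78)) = 4.42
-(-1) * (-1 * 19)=-19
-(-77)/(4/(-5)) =-385/4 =-96.25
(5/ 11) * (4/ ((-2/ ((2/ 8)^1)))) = -5/ 22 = -0.23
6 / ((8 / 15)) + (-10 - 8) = -27 / 4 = -6.75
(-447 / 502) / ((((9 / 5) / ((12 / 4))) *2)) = -745 / 1004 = -0.74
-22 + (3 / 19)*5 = -403 / 19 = -21.21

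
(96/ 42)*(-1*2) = -32/ 7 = -4.57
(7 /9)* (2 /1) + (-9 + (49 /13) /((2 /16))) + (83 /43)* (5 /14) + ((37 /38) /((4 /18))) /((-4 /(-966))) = 5789520307 /5352984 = 1081.55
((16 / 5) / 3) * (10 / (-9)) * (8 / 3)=-256 / 81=-3.16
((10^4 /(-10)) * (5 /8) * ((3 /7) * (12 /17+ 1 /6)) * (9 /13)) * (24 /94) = -3003750 /72709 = -41.31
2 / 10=1 / 5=0.20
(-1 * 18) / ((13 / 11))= -198 / 13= -15.23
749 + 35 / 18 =13517 / 18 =750.94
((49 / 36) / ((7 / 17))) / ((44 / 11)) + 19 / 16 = 145 / 72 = 2.01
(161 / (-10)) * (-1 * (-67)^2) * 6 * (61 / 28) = 18894201 / 20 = 944710.05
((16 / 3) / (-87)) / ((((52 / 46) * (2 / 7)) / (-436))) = 280784 / 3393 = 82.75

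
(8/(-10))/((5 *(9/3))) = -4/75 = -0.05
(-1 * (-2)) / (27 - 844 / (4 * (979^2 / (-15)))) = 958441 / 12940536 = 0.07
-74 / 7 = -10.57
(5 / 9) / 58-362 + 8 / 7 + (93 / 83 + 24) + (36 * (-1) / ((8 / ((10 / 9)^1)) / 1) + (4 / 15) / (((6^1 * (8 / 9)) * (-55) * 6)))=-113670080647 / 333610200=-340.73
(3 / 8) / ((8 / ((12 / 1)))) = 9 / 16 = 0.56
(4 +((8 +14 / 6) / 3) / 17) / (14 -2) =0.35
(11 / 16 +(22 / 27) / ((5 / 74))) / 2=27533 / 4320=6.37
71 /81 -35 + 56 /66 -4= -33212 /891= -37.27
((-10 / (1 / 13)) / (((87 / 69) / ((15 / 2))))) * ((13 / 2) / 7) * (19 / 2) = -5538975 / 812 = -6821.40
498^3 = 123505992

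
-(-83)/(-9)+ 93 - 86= -2.22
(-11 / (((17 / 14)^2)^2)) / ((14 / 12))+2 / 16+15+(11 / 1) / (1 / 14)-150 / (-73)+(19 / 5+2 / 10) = 8333086433 / 48776264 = 170.84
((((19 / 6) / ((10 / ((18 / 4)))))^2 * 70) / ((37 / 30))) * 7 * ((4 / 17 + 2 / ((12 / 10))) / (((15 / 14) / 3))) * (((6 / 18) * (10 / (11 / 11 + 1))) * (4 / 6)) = 12010831 / 2516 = 4773.78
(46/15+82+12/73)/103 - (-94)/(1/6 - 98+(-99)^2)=5497073572/6566229915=0.84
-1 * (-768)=768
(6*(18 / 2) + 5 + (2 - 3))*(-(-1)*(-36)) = -2088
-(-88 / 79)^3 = 681472 / 493039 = 1.38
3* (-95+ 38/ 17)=-4731/ 17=-278.29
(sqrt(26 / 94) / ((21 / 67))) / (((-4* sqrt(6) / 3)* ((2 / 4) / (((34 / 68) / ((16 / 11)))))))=-737* sqrt(3666) / 126336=-0.35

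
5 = 5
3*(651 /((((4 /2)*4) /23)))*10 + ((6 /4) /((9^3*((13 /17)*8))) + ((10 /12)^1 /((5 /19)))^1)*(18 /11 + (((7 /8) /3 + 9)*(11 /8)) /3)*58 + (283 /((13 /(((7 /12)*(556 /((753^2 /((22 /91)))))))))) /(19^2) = 2709496385542510552999 /47342673414406656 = 57231.59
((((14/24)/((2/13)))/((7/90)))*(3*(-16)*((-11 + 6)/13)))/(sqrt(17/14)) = 900*sqrt(238)/17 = 816.74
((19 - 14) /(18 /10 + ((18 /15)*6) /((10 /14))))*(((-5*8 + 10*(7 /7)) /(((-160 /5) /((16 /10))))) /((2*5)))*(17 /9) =0.12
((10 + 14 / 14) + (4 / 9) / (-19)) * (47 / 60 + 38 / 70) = 14.56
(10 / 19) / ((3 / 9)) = 30 / 19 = 1.58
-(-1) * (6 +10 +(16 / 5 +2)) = 106 / 5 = 21.20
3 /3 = 1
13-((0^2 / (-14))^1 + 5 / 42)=12.88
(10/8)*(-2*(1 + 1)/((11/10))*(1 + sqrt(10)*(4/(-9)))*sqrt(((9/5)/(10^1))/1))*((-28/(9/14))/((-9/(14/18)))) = -13720*sqrt(2)/2673 + 109760*sqrt(5)/24057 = 2.94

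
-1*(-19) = 19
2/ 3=0.67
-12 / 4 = -3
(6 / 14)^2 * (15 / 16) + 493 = 386647 / 784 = 493.17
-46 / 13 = -3.54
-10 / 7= -1.43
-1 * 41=-41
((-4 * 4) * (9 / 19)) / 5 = -144 / 95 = -1.52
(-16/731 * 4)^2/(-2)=-2048/534361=-0.00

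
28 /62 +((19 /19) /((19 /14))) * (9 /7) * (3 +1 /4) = 4159 /1178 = 3.53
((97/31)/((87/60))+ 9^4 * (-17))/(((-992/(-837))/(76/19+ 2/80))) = -435872920581/1150720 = -378782.78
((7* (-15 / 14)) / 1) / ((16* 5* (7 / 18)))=-27 / 112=-0.24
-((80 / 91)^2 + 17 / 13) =-17229 / 8281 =-2.08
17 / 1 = 17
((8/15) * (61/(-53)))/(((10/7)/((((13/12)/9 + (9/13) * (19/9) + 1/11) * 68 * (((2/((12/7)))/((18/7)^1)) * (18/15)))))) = -3675710794/138127275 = -26.61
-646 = -646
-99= -99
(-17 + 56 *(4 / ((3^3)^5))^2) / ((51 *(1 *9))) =-3500149245608137 / 94504029631443891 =-0.04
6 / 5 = 1.20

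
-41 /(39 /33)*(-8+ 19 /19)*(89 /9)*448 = 125875904 /117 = 1075862.43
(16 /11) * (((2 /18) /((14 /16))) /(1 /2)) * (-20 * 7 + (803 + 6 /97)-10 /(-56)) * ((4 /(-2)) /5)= -230574208 /2352735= -98.00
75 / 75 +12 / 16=7 / 4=1.75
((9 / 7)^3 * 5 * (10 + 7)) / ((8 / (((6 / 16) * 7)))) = 185895 / 3136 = 59.28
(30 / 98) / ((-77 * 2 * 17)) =-15 / 128282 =-0.00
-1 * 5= -5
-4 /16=-1 /4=-0.25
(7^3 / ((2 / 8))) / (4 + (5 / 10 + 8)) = 2744 / 25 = 109.76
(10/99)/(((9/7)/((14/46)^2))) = 3430/471339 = 0.01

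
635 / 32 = 19.84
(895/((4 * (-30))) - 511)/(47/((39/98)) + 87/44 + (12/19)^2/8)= -642344989/148834930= -4.32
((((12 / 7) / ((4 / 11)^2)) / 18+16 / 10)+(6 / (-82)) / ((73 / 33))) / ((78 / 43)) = 247258471 / 196101360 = 1.26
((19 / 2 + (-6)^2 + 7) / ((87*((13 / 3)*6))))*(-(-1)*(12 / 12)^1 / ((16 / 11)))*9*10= 1.44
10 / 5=2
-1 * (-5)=5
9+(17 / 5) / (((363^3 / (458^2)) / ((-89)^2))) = 30398637563 / 239160735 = 127.11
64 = 64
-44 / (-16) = 11 / 4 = 2.75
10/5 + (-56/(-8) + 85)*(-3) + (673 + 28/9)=3619/9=402.11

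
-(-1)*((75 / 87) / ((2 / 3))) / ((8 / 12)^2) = 675 / 232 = 2.91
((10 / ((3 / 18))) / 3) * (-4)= -80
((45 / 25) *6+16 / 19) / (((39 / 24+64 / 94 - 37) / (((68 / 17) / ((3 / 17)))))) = -28278208 / 3717825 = -7.61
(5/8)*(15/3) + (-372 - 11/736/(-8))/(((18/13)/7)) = -198988375/105984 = -1877.53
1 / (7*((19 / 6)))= 6 / 133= 0.05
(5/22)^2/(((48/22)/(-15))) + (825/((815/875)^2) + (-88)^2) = 81314297147/9352288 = 8694.59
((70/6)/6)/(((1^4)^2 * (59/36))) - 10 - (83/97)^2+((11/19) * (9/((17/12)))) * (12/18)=-1271955561/179307313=-7.09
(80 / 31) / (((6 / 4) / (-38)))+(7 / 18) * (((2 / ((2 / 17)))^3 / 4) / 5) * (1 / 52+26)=156058057 / 64480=2420.26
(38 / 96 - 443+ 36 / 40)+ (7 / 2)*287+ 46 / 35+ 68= 212389 / 336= 632.11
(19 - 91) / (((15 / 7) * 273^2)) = -8 / 17745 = -0.00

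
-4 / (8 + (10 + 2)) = -1 / 5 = -0.20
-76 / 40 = -19 / 10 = -1.90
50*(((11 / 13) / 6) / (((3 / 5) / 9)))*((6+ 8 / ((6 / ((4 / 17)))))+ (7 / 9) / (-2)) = 626.67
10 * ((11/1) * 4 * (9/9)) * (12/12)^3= 440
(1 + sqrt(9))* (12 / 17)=48 / 17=2.82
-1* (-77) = 77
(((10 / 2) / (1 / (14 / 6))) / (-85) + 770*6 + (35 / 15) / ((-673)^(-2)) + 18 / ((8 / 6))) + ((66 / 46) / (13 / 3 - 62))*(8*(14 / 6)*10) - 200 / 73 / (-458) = 7201738325821295 / 6784728186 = 1061463.06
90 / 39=30 / 13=2.31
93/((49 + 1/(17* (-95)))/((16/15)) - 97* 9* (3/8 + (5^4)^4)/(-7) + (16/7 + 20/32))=1682184/344212646486104493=0.00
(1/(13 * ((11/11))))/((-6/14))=-7/39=-0.18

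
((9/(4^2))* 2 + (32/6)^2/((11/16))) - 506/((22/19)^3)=-2469377/8712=-283.45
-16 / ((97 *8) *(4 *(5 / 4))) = -2 / 485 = -0.00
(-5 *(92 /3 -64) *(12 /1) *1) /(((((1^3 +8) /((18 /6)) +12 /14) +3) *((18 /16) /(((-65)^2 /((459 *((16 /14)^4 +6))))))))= 35504787500 /114647643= 309.69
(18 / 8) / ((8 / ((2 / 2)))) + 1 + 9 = 329 / 32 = 10.28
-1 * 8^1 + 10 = 2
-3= -3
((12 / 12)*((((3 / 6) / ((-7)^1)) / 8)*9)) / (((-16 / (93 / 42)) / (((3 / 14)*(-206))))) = -86211 / 175616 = -0.49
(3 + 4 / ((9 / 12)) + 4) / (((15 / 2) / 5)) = 74 / 9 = 8.22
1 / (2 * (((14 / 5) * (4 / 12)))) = 15 / 28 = 0.54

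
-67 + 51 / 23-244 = -308.78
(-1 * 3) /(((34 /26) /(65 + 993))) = -41262 /17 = -2427.18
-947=-947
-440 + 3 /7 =-3077 /7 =-439.57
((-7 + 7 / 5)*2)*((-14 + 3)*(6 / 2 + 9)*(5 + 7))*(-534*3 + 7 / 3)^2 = 226987632256 / 5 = 45397526451.20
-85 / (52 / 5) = -425 / 52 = -8.17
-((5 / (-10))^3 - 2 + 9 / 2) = -19 / 8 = -2.38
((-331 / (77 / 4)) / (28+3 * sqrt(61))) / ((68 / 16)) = -21184 / 43945+15888 * sqrt(61) / 307615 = -0.08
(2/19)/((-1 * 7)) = -2/133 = -0.02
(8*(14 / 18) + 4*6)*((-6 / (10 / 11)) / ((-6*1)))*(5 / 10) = 748 / 45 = 16.62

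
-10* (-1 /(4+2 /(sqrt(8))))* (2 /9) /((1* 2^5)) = 5 /279 - 5* sqrt(2) /2232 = 0.01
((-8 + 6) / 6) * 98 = -98 / 3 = -32.67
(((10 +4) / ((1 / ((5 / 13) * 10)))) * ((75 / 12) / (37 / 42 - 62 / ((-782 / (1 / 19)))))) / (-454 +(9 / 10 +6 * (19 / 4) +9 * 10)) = -1.14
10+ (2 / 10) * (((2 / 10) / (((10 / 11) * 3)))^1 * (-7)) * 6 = 9.38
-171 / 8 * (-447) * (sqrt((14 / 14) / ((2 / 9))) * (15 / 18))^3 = 9554625 * sqrt(2) / 256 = 52782.34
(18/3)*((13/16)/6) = 0.81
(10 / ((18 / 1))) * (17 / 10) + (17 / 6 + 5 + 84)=835 / 9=92.78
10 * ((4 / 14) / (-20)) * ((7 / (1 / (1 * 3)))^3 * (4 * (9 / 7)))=-6804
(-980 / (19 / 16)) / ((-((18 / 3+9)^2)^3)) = 3136 / 43284375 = 0.00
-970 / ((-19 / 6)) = 5820 / 19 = 306.32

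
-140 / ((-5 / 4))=112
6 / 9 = 2 / 3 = 0.67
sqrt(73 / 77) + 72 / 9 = sqrt(5621) / 77 + 8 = 8.97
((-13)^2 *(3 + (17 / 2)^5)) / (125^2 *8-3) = 239972057 / 3999904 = 59.99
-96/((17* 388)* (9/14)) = -112/4947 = -0.02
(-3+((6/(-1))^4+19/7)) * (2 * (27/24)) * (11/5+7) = 187749/7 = 26821.29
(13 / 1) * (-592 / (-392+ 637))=-7696 / 245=-31.41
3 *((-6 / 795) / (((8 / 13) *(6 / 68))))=-221 / 530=-0.42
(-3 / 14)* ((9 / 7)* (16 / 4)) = -54 / 49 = -1.10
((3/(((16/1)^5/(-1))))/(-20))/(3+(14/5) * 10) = 3/650117120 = 0.00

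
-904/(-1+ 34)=-904/33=-27.39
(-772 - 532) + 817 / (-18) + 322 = -18493 / 18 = -1027.39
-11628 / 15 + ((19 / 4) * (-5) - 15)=-813.95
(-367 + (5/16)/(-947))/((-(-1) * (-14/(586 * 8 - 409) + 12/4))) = -23794616131/194294096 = -122.47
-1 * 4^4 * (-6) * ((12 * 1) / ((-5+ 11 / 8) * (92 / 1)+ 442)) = 36864 / 217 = 169.88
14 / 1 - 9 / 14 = 187 / 14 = 13.36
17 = 17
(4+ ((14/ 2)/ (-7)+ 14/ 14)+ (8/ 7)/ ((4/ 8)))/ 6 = 22/ 21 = 1.05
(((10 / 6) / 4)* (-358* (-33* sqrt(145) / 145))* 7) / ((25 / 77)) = 1061291* sqrt(145) / 1450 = 8813.54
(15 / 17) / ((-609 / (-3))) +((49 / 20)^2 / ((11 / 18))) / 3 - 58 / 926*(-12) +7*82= 2031884668039 / 3515188600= 578.03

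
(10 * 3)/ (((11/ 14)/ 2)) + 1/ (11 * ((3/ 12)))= 844/ 11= 76.73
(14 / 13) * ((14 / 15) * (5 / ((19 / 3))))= 0.79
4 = 4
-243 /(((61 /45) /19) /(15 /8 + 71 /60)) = -5083317 /488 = -10416.63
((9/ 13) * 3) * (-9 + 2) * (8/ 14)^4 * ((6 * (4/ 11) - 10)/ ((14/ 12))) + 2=4253278/ 343343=12.39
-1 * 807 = -807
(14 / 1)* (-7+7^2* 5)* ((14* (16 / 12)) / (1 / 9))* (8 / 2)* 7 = 15673728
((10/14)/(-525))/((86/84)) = -2/1505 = -0.00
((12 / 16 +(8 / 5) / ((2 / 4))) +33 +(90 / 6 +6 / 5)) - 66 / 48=2071 / 40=51.78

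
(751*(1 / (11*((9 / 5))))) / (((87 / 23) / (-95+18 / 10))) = -8049218 / 8613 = -934.54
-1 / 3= -0.33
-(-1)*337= 337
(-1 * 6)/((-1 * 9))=2/3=0.67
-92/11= -8.36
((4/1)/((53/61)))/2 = 122/53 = 2.30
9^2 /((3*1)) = 27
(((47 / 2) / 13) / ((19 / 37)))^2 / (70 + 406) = 3024121 / 116161136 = 0.03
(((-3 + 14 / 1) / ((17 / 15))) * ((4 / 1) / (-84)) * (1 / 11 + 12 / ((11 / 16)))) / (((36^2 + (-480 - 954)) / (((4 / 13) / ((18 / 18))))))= 1930 / 106743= 0.02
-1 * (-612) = 612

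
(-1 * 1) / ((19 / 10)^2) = -0.28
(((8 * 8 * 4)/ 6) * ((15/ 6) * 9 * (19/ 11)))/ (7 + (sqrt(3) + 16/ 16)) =145920/ 671-18240 * sqrt(3)/ 671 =170.38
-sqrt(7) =-2.65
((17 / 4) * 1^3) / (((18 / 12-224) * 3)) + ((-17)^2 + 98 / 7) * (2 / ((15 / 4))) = 86291 / 534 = 161.59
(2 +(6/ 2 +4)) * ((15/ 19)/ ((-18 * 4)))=-15/ 152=-0.10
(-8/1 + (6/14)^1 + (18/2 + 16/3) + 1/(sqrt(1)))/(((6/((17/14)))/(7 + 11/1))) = 2771/98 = 28.28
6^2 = 36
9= 9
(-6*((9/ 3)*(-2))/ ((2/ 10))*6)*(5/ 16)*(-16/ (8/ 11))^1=-7425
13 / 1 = 13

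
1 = 1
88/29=3.03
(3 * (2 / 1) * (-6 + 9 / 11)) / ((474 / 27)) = -1539 / 869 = -1.77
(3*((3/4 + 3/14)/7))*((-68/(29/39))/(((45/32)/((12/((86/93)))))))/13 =-8195904/305515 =-26.83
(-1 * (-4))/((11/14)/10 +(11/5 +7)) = 560/1299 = 0.43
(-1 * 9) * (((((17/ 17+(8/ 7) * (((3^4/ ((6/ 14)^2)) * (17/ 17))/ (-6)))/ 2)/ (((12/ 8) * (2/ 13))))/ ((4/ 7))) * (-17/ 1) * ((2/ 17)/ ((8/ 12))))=-67977/ 8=-8497.12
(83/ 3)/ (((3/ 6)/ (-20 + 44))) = 1328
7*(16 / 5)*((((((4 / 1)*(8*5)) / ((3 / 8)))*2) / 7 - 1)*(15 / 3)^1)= 40624 / 3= 13541.33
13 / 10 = 1.30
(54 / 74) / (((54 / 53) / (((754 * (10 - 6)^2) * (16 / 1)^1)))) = 5115136 / 37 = 138246.92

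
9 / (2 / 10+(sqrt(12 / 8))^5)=-1440 / 6043+8100 *sqrt(6) / 6043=3.04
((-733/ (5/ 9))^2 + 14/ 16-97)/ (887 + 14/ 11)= 3829584517/ 1954200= 1959.67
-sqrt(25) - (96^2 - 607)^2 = -74114886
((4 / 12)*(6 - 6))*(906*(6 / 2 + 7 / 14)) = 0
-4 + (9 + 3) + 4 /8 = 17 /2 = 8.50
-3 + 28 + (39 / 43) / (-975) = 26874 / 1075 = 25.00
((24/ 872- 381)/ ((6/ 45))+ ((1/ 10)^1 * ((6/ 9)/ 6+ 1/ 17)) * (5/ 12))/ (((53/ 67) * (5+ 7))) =-38311377401/ 127278864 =-301.00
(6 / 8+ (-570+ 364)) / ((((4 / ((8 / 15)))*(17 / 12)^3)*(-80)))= 14778 / 122825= 0.12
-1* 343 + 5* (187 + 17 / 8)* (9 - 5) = 6879 / 2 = 3439.50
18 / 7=2.57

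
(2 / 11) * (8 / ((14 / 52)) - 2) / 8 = 97 / 154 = 0.63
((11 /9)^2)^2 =14641 /6561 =2.23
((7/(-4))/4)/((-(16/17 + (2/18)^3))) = 86751/186896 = 0.46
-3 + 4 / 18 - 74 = -691 / 9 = -76.78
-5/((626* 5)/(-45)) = 45/626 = 0.07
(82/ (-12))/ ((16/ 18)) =-123/ 16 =-7.69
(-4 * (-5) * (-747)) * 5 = -74700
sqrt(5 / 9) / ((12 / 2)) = sqrt(5) / 18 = 0.12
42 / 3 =14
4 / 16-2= -7 / 4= -1.75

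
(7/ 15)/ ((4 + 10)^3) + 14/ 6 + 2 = 25481/ 5880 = 4.33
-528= -528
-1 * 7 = -7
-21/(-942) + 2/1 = 635/314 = 2.02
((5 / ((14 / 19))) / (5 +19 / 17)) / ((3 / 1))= 1615 / 4368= 0.37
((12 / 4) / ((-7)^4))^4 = 81 / 33232930569601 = 0.00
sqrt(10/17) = sqrt(170)/17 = 0.77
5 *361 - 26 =1779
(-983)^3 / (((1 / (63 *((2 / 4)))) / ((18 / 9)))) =-59841311481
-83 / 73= -1.14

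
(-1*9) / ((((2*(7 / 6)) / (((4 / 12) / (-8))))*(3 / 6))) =9 / 28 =0.32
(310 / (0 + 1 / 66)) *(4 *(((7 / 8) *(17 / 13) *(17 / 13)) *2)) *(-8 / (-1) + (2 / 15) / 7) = 331913032 / 169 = 1963982.44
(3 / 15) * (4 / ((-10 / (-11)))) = 22 / 25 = 0.88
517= 517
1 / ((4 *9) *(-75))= -1 / 2700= -0.00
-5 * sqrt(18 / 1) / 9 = -5 * sqrt(2) / 3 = -2.36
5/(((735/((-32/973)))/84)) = -128/6811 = -0.02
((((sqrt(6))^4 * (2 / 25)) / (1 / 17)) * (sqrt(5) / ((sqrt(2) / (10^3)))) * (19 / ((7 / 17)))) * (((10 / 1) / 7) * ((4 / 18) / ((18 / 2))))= 17571200 * sqrt(10) / 441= 125997.76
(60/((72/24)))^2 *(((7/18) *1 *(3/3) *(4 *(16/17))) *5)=448000/153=2928.10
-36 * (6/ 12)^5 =-9/ 8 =-1.12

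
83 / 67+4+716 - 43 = 45442 / 67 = 678.24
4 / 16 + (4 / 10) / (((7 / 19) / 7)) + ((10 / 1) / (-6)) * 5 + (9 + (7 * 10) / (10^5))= 255521 / 30000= 8.52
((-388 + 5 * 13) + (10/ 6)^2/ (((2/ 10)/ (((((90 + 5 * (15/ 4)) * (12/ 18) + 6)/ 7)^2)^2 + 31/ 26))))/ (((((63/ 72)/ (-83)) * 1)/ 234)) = -81832115596227/ 16807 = -4868930540.62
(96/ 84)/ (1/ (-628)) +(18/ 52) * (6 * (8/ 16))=-130435/ 182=-716.68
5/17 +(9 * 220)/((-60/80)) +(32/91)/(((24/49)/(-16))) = -1757741/663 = -2651.19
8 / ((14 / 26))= 104 / 7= 14.86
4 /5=0.80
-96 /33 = -32 /11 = -2.91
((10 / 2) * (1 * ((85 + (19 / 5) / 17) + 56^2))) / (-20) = -805.31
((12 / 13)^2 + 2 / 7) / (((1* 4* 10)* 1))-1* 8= -188607 / 23660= -7.97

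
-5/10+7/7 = 1/2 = 0.50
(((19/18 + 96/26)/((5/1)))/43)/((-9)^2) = 1111/4075110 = 0.00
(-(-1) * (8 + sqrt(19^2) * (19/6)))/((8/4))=34.08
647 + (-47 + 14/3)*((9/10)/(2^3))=51379/80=642.24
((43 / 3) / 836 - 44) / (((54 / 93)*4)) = -3419579 / 180576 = -18.94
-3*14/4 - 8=-37/2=-18.50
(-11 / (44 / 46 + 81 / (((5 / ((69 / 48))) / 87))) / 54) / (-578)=5060 / 29102248269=0.00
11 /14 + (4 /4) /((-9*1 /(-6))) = 61 /42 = 1.45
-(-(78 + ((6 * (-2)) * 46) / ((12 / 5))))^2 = -23104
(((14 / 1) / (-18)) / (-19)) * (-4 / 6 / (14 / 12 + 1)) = -28 / 2223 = -0.01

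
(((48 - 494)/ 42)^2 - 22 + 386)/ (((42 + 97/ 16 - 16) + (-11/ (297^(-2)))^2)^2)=53824768/ 100069306484079935385834021081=0.00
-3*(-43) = 129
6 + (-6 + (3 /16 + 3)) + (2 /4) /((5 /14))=367 /80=4.59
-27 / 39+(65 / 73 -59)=-55803 / 949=-58.80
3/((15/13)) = 13/5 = 2.60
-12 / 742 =-6 / 371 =-0.02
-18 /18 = -1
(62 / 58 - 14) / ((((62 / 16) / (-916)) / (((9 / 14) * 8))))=98928000 / 6293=15720.32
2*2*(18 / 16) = 9 / 2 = 4.50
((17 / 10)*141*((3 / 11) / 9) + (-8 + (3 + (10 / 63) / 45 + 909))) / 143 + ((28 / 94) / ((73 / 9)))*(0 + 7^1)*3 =218602835783 / 30600780210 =7.14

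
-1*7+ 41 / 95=-624 / 95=-6.57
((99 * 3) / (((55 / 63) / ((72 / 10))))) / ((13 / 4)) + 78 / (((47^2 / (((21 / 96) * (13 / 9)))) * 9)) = 233747504347 / 310143600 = 753.68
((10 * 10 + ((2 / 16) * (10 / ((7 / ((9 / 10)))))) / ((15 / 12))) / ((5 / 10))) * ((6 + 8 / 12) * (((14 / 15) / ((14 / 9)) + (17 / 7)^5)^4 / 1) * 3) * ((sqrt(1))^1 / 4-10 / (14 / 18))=-6465222866491242465750911459934992 / 2443638155364367530625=-2645736584321.43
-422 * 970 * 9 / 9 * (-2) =818680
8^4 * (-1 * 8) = -32768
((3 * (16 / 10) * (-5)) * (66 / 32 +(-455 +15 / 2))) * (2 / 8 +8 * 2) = 1389765 / 8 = 173720.62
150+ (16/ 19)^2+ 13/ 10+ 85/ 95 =551983/ 3610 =152.90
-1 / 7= -0.14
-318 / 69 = -4.61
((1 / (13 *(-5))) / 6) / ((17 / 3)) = -1 / 2210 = -0.00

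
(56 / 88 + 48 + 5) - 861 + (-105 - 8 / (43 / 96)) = -439996 / 473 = -930.22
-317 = -317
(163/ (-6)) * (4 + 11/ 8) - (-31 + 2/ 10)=-27653/ 240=-115.22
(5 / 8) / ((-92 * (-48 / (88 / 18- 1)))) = 175 / 317952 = 0.00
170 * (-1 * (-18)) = 3060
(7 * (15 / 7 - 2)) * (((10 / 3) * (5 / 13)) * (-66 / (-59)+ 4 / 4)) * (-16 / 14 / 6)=-25000 / 48321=-0.52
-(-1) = 1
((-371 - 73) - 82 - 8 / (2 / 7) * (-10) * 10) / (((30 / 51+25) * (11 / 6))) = 77316 / 1595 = 48.47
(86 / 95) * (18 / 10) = 1.63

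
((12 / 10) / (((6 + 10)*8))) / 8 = 3 / 2560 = 0.00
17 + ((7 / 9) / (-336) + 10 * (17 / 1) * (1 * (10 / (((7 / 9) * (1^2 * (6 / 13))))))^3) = 544550938649 / 148176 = 3675027.93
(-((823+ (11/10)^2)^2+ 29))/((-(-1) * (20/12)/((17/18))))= -38496563699/100000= -384965.64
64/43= 1.49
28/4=7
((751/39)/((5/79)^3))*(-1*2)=-740544578/4875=-151906.58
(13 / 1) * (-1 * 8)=-104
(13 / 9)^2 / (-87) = -169 / 7047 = -0.02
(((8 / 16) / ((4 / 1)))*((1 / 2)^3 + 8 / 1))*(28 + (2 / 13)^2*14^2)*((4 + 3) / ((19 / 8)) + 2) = 324065 / 1976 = 164.00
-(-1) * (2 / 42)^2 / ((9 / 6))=2 / 1323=0.00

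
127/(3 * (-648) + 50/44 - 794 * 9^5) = -2794/1031510675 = -0.00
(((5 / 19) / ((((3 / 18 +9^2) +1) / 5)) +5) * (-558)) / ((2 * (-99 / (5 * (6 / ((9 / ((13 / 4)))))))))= 94674775 / 618222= 153.14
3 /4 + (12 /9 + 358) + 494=10249 /12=854.08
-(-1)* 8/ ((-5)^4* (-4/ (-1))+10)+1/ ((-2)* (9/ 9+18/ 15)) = -0.22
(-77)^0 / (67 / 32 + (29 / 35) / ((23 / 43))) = 25760 / 93839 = 0.27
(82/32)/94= 41/1504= 0.03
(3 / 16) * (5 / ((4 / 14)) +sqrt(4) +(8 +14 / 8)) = 351 / 64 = 5.48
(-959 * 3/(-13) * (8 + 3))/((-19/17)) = -537999/247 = -2178.13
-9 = -9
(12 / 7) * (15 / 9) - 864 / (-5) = 175.66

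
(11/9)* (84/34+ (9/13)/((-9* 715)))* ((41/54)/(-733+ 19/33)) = -176058223/56246732100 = -0.00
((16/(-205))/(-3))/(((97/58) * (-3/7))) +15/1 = 2677979/178965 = 14.96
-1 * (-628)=628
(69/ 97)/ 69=1/ 97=0.01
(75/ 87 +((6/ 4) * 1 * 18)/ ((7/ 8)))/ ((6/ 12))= 12878/ 203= 63.44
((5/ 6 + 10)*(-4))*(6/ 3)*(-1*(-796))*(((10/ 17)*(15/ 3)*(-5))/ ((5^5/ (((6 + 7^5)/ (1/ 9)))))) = 245620128/ 5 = 49124025.60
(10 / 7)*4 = 40 / 7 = 5.71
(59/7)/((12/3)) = 59/28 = 2.11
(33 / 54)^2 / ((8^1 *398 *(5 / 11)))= 1331 / 5158080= 0.00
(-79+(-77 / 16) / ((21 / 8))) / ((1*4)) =-485 / 24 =-20.21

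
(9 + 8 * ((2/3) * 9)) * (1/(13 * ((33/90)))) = 1710/143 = 11.96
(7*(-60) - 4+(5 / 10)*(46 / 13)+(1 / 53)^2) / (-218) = 7709294 / 3980353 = 1.94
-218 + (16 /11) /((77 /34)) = -184102 /847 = -217.36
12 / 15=4 / 5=0.80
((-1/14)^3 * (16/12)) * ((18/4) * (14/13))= -3/1274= -0.00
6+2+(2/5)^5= 25032/3125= 8.01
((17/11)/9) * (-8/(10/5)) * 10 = -6.87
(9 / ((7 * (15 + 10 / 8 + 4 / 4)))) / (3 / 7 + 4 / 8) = 24 / 299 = 0.08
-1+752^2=565503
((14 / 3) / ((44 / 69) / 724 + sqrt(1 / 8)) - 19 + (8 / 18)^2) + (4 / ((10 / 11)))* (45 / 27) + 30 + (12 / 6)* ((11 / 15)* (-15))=-44244171089 / 12633906393 + 1455767796* sqrt(2) / 155974153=9.70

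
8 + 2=10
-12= -12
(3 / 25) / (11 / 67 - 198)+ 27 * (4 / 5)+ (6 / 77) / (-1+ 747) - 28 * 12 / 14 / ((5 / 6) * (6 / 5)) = -2.40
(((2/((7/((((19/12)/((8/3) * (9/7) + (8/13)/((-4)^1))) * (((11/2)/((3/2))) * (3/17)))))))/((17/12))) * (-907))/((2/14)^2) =-120751631/43061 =-2804.20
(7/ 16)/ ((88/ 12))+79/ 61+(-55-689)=-15946079/ 21472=-742.65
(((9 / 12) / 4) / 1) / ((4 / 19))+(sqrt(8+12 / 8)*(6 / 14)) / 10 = 3*sqrt(38) / 140+57 / 64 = 1.02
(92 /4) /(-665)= -23 /665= -0.03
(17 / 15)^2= 1.28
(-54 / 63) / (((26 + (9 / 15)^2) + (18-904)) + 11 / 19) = 475 / 476063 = 0.00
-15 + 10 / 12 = -85 / 6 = -14.17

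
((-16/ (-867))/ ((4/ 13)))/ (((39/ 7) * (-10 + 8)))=-14/ 2601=-0.01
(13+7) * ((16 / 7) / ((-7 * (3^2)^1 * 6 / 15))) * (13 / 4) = -5.90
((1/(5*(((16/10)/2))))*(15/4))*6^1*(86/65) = 387/52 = 7.44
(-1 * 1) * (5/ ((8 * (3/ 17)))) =-85/ 24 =-3.54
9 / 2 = 4.50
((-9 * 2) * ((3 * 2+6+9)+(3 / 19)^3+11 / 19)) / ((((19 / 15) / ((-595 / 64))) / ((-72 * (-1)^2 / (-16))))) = 107019648225 / 8340544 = 12831.26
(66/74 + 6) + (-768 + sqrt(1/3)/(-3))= -28161/37 -sqrt(3)/9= -761.30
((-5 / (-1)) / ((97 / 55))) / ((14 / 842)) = 115775 / 679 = 170.51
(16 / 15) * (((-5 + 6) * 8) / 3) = 128 / 45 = 2.84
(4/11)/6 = 2/33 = 0.06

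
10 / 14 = 5 / 7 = 0.71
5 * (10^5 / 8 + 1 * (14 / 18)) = 562535 / 9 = 62503.89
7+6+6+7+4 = 30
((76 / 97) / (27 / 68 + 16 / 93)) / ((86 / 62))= 14899344 / 15011429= 0.99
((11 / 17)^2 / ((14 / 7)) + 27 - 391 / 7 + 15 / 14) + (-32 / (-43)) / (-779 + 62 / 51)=-95158127483 / 3450592663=-27.58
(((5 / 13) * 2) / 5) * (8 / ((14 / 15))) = 120 / 91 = 1.32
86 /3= 28.67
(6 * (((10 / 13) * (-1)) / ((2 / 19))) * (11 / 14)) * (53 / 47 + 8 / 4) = -65835 / 611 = -107.75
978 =978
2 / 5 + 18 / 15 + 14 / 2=43 / 5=8.60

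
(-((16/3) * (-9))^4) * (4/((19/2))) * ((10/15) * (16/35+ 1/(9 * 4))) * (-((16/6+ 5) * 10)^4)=89644256985088000/3591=24963591474544.14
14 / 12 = 7 / 6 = 1.17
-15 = -15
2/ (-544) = -1/ 272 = -0.00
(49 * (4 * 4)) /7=112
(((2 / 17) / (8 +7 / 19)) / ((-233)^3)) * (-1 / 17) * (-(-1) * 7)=266 / 581249684487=0.00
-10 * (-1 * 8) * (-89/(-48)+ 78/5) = 4189/3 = 1396.33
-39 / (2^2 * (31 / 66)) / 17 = -1287 / 1054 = -1.22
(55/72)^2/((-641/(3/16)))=-3025/17722368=-0.00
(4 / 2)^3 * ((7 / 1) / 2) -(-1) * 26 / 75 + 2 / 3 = 2176 / 75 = 29.01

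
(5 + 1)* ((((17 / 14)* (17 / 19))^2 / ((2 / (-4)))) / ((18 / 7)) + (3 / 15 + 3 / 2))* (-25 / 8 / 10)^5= -0.01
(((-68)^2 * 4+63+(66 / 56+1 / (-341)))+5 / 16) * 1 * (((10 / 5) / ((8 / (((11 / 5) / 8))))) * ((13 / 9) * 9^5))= 60460980468759 / 555520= 108836730.39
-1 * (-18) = 18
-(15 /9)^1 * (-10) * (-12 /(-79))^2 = 2400 /6241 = 0.38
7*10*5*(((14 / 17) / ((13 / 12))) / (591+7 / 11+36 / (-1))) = 40425 / 84422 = 0.48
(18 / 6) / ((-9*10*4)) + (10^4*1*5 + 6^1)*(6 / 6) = 6000719 / 120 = 50005.99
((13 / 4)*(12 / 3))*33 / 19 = 22.58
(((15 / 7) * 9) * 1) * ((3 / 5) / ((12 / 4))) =27 / 7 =3.86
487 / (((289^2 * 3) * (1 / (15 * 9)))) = 21915 / 83521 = 0.26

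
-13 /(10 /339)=-4407 /10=-440.70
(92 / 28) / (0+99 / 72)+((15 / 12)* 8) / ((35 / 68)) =21.82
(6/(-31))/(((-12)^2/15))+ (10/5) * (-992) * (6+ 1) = -3444229/248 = -13888.02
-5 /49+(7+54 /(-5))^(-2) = -580 /17689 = -0.03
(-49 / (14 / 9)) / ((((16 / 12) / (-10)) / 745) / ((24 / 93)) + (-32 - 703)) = 1408050 / 32854531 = 0.04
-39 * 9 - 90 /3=-381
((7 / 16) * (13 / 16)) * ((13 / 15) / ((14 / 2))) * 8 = 169 / 480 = 0.35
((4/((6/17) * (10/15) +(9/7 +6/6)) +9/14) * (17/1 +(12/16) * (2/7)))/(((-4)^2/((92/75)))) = 2.94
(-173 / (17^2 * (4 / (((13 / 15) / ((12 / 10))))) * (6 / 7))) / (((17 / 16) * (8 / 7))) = -110201 / 1061208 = -0.10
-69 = -69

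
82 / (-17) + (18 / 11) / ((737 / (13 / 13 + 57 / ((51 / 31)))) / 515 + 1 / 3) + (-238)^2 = 45727154762 / 807279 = 56643.56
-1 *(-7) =7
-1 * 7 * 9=-63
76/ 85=0.89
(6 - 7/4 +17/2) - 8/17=835/68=12.28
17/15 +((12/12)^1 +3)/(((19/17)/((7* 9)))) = 64583/285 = 226.61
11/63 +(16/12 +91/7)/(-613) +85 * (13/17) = 2516075/38619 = 65.15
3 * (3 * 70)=630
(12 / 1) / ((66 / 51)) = 102 / 11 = 9.27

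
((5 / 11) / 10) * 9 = 9 / 22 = 0.41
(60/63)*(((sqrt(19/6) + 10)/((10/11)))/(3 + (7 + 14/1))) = 0.51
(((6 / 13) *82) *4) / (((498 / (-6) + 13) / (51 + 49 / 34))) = -877236 / 7735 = -113.41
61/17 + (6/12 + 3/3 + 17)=751/34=22.09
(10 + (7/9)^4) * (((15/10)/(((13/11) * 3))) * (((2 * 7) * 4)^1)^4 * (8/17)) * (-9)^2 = 29429571928064/17901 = 1644018318.98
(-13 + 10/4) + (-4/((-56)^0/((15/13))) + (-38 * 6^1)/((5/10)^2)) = -24105/26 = -927.12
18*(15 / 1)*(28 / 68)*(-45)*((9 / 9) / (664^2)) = -42525 / 3747616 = -0.01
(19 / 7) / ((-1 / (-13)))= 247 / 7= 35.29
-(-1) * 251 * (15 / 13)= 3765 / 13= 289.62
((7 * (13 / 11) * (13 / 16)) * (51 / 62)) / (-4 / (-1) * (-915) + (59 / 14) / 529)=-223413099 / 147889795856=-0.00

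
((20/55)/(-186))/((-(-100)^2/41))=41/5115000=0.00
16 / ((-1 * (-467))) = 16 / 467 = 0.03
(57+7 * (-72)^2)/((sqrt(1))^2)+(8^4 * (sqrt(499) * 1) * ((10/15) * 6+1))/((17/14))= 36345+286720 * sqrt(499)/17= 413100.27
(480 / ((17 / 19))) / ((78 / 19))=28880 / 221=130.68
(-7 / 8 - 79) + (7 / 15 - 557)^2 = 557369057 / 1800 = 309649.48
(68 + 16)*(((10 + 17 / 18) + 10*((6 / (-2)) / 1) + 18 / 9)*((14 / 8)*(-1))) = 15043 / 6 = 2507.17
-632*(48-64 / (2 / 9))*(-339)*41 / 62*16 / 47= -16865602560 / 1457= -11575567.99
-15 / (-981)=5 / 327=0.02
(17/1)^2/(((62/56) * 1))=8092/31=261.03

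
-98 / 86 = -49 / 43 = -1.14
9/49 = 0.18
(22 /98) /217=11 /10633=0.00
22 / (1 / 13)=286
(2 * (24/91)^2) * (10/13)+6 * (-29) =-18720102/107653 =-173.89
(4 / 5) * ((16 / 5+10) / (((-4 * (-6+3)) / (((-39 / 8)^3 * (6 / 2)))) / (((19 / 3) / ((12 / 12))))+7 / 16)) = 1586901888 / 64926025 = 24.44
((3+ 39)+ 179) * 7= 1547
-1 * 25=-25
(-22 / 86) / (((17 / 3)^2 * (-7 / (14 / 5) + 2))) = 198 / 12427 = 0.02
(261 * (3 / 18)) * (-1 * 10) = -435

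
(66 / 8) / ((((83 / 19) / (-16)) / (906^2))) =-2058656688 / 83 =-24803092.63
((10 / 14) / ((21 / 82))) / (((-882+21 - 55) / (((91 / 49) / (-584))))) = 2665 / 275228688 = 0.00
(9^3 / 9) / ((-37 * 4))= -81 / 148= -0.55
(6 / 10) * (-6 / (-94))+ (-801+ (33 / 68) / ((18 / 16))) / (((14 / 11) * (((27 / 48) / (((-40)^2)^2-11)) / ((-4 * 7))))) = 8646042541680451 / 107865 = 80156144640.81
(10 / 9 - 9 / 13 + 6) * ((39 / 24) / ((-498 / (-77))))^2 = 57884827 / 142850304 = 0.41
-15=-15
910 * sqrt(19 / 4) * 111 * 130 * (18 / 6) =19696950 * sqrt(19) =85857014.55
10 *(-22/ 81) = -220/ 81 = -2.72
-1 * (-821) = 821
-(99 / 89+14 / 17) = -2929 / 1513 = -1.94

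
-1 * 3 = -3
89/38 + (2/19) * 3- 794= -791.34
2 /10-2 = -9 /5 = -1.80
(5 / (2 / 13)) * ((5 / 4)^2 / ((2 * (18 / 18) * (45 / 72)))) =325 / 8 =40.62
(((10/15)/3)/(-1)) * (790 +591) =-2762/9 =-306.89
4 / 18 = 0.22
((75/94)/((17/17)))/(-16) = -75/1504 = -0.05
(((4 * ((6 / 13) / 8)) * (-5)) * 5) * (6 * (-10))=4500 / 13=346.15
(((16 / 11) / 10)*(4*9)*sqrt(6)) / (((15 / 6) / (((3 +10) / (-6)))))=-1248*sqrt(6) / 275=-11.12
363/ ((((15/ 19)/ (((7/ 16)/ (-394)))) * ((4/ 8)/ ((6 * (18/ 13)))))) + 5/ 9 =-3654499/ 460980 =-7.93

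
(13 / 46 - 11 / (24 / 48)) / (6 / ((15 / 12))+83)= -0.25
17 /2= 8.50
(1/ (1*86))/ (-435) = -1/ 37410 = -0.00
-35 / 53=-0.66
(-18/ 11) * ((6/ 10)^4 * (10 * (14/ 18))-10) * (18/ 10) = 26.49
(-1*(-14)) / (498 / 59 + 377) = 826 / 22741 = 0.04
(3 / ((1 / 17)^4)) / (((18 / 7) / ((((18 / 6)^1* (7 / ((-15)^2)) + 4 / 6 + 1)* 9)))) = 38586702 / 25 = 1543468.08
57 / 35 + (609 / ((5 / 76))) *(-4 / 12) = -107939 / 35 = -3083.97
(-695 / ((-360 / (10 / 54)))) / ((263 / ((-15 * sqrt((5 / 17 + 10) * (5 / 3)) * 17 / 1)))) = -17375 * sqrt(1785) / 511272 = -1.44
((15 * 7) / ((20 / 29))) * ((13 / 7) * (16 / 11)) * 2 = 9048 / 11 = 822.55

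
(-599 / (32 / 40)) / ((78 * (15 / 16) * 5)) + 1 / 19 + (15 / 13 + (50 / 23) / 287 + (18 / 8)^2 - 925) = -1080913551517 / 1173921840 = -920.77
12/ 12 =1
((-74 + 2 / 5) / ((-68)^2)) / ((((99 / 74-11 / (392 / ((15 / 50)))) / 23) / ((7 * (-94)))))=10097162656 / 55724691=181.20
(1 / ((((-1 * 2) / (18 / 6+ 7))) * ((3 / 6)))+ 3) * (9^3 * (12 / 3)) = -20412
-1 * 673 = -673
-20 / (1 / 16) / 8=-40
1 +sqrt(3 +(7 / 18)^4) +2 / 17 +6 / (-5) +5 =sqrt(317329) / 324 +418 / 85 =6.66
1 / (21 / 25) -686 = -14381 / 21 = -684.81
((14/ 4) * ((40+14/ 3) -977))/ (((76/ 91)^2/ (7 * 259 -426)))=-11835760027/ 1824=-6488903.52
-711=-711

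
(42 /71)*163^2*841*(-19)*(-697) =12428161096974 /71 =175044522492.59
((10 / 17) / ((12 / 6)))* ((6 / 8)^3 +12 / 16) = 375 / 1088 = 0.34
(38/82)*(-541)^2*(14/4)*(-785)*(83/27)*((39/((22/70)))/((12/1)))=-1153998693035825/97416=-11846089893.20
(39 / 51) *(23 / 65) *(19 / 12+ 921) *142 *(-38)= -343499917 / 255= -1347058.50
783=783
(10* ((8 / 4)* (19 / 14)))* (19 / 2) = 1805 / 7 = 257.86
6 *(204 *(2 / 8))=306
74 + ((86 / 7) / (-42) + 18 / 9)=75.71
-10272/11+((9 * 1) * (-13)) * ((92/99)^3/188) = -4734296720/5067117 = -934.32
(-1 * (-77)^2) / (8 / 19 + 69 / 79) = -8899429 / 1943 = -4580.25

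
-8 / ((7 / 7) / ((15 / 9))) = -40 / 3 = -13.33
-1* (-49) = 49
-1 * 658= -658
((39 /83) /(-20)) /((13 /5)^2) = -0.00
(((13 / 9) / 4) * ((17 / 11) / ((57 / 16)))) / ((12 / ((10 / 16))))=1105 / 135432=0.01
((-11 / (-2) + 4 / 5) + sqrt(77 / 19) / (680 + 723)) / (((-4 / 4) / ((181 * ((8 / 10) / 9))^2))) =-1834616 / 1125 - 524176 * sqrt(1463) / 53980425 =-1631.14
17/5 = 3.40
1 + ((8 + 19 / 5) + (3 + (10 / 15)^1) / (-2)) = 329 / 30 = 10.97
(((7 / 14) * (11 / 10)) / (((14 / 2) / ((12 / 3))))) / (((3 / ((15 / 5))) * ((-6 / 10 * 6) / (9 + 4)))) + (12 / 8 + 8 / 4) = 149 / 63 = 2.37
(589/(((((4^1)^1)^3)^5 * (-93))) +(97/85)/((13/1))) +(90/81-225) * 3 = -796818080974337/1186484715520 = -671.58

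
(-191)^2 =36481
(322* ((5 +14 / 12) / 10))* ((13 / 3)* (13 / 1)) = 1006733 / 90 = 11185.92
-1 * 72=-72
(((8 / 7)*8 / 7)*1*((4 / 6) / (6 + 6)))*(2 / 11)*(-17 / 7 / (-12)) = 272 / 101871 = 0.00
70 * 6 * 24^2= 241920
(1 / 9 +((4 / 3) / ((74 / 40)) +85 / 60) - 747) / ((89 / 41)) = -40672369 / 118548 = -343.09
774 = 774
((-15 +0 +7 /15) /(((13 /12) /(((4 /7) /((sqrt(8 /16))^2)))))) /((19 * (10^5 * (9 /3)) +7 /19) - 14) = -132544 /49276382155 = -0.00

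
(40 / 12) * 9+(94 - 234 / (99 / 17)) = 922 / 11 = 83.82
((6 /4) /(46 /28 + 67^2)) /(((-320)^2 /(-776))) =-2037 /804723200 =-0.00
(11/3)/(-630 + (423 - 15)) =-11/666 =-0.02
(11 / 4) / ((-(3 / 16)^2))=-704 / 9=-78.22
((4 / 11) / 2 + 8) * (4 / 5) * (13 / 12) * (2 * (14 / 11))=2184 / 121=18.05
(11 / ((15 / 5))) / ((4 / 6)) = 11 / 2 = 5.50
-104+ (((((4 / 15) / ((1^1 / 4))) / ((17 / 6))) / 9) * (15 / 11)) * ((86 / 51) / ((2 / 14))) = -2956280 / 28611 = -103.33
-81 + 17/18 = -1441/18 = -80.06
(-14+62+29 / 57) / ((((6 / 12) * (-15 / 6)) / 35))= -77420 / 57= -1358.25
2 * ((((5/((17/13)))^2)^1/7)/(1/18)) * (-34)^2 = 608400/7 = 86914.29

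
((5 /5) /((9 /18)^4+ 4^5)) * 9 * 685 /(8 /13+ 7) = 28496 /36047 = 0.79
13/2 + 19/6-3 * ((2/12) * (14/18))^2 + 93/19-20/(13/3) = 2375777/240084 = 9.90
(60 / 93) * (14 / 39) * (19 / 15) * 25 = 26600 / 3627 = 7.33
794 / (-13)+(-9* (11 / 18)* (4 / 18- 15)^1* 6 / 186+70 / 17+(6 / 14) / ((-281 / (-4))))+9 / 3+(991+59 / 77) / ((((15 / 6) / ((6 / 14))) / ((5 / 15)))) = 498790038251 / 93388104810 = 5.34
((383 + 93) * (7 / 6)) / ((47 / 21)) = 248.13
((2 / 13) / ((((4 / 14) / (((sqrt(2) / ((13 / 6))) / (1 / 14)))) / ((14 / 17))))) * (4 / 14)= 2352 * sqrt(2) / 2873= 1.16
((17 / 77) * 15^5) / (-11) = -12909375 / 847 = -15241.29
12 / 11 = 1.09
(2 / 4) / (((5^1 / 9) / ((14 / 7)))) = 9 / 5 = 1.80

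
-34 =-34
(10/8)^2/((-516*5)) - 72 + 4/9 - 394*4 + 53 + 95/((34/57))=-604338079/421056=-1435.29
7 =7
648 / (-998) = -324 / 499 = -0.65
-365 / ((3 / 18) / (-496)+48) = -1086240 / 142847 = -7.60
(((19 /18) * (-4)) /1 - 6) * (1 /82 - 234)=882602 /369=2391.88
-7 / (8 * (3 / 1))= -7 / 24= -0.29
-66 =-66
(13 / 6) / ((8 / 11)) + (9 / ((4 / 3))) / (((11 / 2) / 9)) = 7405 / 528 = 14.02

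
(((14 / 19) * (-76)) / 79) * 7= -392 / 79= -4.96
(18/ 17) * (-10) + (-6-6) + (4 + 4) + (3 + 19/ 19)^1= -180/ 17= -10.59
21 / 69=7 / 23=0.30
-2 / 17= -0.12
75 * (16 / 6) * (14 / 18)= 155.56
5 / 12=0.42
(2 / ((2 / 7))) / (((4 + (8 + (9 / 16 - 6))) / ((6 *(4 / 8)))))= 16 / 5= 3.20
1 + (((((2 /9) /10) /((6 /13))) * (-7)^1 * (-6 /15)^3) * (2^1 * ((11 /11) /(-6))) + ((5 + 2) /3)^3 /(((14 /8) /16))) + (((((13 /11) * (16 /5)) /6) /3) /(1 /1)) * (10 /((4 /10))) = 68157871 /556875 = 122.39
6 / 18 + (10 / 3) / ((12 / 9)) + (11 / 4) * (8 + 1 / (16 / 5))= 25.69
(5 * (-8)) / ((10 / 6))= -24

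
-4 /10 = -2 /5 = -0.40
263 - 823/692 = 181173/692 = 261.81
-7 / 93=-0.08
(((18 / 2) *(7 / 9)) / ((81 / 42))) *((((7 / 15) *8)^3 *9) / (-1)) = -17210368 / 10125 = -1699.79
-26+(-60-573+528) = -131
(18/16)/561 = 3/1496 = 0.00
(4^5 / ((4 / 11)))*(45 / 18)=7040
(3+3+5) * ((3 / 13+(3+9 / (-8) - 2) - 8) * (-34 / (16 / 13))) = 153527 / 64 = 2398.86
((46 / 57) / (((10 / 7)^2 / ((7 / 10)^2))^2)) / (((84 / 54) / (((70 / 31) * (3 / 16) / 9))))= 132590423 / 94240000000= 0.00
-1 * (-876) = 876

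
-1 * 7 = -7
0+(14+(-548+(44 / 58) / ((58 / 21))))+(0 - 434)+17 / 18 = -14635129 / 15138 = -966.78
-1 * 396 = -396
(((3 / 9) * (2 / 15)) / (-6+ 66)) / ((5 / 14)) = 7 / 3375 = 0.00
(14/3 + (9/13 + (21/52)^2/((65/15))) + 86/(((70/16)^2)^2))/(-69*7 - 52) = -891160699361/84663701850000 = -0.01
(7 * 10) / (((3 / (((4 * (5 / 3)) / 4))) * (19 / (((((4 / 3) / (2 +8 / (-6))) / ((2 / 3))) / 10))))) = 35 / 57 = 0.61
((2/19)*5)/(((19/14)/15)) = 2100/361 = 5.82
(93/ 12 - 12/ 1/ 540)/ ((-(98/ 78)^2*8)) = -0.61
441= 441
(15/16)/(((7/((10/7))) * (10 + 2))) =25/1568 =0.02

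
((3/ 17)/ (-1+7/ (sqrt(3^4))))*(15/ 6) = -135/ 68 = -1.99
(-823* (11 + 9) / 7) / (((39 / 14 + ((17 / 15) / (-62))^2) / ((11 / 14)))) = -78299397000 / 118073011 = -663.14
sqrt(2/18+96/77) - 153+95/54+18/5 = -39863/270+sqrt(72457)/231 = -146.48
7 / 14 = 1 / 2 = 0.50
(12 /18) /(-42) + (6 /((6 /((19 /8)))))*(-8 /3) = -400 /63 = -6.35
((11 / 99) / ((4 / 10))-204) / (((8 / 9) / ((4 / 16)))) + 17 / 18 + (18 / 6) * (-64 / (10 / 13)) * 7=-5194231 / 2880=-1803.55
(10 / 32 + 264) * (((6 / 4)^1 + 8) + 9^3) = 6246233 / 32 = 195194.78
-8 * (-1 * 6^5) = 62208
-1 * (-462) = 462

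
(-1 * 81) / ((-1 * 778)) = 81 / 778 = 0.10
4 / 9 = 0.44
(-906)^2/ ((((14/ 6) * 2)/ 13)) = 16006302/ 7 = 2286614.57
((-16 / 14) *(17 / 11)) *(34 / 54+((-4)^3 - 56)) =39848 / 189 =210.84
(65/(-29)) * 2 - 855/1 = -24925/29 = -859.48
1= 1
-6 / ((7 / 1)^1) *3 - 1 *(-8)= 38 / 7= 5.43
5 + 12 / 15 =29 / 5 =5.80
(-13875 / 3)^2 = 21390625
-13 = -13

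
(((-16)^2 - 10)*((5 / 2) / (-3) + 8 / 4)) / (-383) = -287 / 383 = -0.75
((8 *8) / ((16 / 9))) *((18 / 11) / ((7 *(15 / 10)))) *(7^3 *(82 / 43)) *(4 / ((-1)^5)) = -6943104 / 473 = -14678.87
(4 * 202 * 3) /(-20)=-606 /5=-121.20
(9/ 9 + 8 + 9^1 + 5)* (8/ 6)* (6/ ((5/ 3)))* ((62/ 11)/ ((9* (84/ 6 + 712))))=5704/ 59895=0.10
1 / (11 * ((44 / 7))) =7 / 484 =0.01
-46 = -46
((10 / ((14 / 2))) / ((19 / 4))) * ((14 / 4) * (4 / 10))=8 / 19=0.42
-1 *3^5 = -243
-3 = -3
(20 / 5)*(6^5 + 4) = 31120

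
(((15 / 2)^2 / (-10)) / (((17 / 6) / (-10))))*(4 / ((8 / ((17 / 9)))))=18.75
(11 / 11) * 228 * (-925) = -210900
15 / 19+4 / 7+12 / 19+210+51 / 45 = 425186 / 1995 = 213.13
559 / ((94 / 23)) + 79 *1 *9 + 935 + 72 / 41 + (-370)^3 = -50651215.47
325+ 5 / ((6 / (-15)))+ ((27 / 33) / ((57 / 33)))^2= 225787 / 722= 312.72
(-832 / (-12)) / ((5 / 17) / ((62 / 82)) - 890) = -109616 / 1406475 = -0.08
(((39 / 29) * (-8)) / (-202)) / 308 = 39 / 225533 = 0.00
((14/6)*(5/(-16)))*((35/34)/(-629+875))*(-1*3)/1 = 1225/133824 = 0.01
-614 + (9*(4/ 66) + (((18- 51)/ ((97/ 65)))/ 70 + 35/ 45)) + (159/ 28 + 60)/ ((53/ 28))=-4120595095/ 7125426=-578.29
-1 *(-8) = 8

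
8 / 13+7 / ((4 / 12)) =21.62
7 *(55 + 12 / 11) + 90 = 482.64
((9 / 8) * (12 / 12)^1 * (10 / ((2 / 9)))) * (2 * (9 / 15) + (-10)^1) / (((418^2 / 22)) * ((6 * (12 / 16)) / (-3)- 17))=81 / 26714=0.00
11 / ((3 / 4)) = 44 / 3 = 14.67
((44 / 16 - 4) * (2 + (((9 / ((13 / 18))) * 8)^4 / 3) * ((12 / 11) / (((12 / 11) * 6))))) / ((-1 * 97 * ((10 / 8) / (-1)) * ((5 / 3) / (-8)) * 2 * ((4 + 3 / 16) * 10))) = 15045924990144 / 4640448475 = 3242.34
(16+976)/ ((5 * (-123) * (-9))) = 992/ 5535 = 0.18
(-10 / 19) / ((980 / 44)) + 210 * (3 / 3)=195488 / 931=209.98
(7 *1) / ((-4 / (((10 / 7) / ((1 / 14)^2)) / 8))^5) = -367653125 / 1024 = -359036.25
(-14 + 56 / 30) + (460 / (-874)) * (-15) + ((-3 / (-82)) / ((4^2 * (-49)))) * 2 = -38830807 / 9161040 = -4.24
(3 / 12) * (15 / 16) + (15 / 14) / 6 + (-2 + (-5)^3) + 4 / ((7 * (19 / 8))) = -1075461 / 8512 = -126.35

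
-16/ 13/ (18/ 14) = -112/ 117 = -0.96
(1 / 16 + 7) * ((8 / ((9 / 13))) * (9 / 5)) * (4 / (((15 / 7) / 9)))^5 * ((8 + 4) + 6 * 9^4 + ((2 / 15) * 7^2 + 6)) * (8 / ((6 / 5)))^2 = 1075542482270011392 / 3125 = 344173594326403.65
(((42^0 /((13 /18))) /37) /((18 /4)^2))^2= 64 /18740241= 0.00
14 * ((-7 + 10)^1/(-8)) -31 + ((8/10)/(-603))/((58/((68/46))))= -291595997/8044020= -36.25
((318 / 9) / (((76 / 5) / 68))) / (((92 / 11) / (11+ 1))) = 99110 / 437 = 226.80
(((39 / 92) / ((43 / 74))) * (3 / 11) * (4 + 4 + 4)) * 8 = 19.10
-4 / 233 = -0.02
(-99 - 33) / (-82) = 66 / 41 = 1.61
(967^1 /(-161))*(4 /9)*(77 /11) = -3868 /207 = -18.69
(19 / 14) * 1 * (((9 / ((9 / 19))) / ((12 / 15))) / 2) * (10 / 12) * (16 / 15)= 1805 / 126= 14.33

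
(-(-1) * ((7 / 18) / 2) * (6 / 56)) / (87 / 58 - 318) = -1 / 15192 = -0.00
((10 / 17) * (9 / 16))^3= 91125 / 2515456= 0.04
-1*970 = -970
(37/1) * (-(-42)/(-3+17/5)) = 3885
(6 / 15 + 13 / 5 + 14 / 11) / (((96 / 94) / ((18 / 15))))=2209 / 440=5.02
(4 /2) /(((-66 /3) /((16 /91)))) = -16 /1001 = -0.02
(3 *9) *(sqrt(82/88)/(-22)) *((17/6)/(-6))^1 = 51 *sqrt(451)/1936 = 0.56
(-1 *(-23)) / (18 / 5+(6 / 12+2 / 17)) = 3910 / 717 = 5.45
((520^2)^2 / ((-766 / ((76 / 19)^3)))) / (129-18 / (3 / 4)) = -58180209.37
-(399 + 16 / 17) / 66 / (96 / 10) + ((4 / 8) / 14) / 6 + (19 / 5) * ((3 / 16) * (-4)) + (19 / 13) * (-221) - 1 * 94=-792579061 / 1884960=-420.48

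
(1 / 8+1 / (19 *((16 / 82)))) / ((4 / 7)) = 105 / 152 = 0.69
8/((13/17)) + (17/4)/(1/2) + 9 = 727/26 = 27.96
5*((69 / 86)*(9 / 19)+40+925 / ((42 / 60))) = 77881835 / 11438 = 6809.04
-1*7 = -7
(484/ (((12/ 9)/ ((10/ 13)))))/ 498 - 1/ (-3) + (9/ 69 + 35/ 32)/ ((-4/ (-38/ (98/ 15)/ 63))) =1004898351/ 1089565568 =0.92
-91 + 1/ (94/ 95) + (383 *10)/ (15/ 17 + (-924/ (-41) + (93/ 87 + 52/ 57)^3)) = 151319233420250983/ 4615811454908062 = 32.78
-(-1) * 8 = 8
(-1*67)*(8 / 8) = -67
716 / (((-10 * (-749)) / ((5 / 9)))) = 358 / 6741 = 0.05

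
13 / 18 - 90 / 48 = -83 / 72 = -1.15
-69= -69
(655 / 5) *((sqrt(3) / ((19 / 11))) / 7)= 1441 *sqrt(3) / 133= 18.77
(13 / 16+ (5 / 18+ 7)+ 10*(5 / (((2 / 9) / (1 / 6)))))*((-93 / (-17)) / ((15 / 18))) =299.29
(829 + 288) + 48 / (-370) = 206621 / 185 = 1116.87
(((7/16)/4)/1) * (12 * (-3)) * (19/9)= -133/16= -8.31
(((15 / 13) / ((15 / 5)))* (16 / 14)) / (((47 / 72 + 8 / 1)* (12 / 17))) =4080 / 56693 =0.07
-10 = -10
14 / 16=7 / 8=0.88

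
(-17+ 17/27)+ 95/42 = -5333/378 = -14.11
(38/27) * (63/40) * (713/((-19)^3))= -4991/21660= -0.23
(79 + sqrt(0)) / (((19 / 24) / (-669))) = -66759.16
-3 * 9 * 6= -162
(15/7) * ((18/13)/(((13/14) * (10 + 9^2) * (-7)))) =-0.01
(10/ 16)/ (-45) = -1/ 72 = -0.01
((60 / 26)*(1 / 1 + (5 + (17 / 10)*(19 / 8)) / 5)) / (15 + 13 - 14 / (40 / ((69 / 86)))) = 144867 / 619801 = 0.23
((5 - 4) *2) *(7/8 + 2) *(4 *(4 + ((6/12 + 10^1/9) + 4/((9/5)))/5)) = 3289/30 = 109.63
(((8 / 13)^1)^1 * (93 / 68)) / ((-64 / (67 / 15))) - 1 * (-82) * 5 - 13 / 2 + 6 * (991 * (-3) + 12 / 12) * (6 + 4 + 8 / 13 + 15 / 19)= -136362015703 / 671840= -202967.99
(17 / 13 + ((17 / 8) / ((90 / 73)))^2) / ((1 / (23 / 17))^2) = 897241661 / 114566400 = 7.83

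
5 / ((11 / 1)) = 5 / 11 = 0.45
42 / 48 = 7 / 8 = 0.88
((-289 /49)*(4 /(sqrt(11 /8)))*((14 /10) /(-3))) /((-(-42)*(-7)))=-1156*sqrt(22) /169785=-0.03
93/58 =1.60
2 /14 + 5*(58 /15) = 409 /21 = 19.48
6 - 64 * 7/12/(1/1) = -94/3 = -31.33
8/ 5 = 1.60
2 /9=0.22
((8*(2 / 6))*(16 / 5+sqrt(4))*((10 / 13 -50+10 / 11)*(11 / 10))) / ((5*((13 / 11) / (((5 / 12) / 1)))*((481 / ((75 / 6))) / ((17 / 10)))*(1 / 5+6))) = -646085 / 1744587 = -0.37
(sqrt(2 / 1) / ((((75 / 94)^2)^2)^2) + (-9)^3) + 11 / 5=-3634 / 5 + 6095689385410816 * sqrt(2) / 1001129150390625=-718.19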